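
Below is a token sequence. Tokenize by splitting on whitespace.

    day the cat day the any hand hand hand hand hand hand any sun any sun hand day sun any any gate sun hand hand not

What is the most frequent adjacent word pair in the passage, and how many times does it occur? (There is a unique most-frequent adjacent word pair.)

Bigram frequencies (highest first):
  hand hand: 6
  day the: 2
  any sun: 2
  sun any: 2
  sun hand: 2
  the cat: 1
  … (10 more, each ≤ 1)

"hand hand", 6 times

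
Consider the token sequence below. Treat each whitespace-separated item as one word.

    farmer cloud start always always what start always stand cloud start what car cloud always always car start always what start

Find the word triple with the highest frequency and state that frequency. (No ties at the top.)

"always what start", 2 times

Trigram frequencies (highest first):
  always what start: 2
  farmer cloud start: 1
  cloud start always: 1
  start always always: 1
  always always what: 1
  what start always: 1
  … (12 more, each ≤ 1)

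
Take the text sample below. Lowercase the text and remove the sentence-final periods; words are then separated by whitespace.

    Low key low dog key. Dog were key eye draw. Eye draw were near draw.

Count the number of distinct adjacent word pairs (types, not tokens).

15 tokens → 14 bigram windows in total.
Repeated bigrams (each contributes count−1 duplicates):
  eye draw: 2
1 duplicate windows → 14 − 1 = 13 distinct.

13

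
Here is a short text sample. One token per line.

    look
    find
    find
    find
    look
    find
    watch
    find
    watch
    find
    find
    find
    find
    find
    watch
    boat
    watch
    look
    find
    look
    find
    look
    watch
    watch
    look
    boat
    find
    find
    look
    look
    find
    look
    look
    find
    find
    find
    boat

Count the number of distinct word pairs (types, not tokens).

14

37 tokens → 36 bigram windows in total.
Repeated bigrams (each contributes count−1 duplicates):
  find find: 9
  look find: 6
  find look: 5
  find watch: 3
  look look: 2
  watch find: 2
  watch look: 2
22 duplicate windows → 36 − 22 = 14 distinct.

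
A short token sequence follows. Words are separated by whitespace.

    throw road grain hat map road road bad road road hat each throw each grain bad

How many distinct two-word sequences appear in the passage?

14

16 tokens → 15 bigram windows in total.
Repeated bigrams (each contributes count−1 duplicates):
  road road: 2
1 duplicate windows → 15 − 1 = 14 distinct.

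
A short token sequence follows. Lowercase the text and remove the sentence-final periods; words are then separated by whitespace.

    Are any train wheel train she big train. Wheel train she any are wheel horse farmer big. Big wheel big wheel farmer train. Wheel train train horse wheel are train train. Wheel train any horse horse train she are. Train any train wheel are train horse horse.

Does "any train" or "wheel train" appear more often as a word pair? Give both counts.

"any train": 2 occurrences
"wheel train": 4 occurrences

"wheel train" (4 vs 2)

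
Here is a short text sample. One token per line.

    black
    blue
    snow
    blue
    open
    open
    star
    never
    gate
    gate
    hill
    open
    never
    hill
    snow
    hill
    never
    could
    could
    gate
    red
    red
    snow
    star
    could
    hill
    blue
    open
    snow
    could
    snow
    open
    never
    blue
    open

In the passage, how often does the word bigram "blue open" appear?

Scanning the 34 overlapping bigram windows for "blue open":
  position 4–5: blue open
  position 27–28: blue open
  position 34–35: blue open

3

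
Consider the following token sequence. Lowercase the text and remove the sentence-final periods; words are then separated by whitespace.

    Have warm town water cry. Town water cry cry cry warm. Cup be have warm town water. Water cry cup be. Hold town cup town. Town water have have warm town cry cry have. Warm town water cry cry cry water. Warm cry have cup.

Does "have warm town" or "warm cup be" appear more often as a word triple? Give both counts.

"have warm town": 4 occurrences
"warm cup be": 1 occurrence

"have warm town" (4 vs 1)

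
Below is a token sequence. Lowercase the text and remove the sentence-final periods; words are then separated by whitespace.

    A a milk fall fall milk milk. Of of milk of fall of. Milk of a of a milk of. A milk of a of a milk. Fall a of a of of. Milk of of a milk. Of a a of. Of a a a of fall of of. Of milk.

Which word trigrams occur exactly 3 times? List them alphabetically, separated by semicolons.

a milk of; a of a; of a of; of milk of; of of milk

Trigram counts meeting the condition (exactly 3 times):
  a milk of: 3
  a of a: 3
  of a of: 3
  of milk of: 3
  of of milk: 3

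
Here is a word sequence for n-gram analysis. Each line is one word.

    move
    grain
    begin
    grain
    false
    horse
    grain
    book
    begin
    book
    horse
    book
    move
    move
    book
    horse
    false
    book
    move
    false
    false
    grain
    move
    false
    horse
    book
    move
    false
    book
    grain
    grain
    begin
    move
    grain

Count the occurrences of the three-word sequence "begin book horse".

Scanning the 32 overlapping trigram windows for "begin book horse":
  position 9–11: begin book horse

1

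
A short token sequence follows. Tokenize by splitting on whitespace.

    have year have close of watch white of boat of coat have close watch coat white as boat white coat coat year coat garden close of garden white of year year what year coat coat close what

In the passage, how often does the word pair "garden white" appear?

Scanning the 36 overlapping bigram windows for "garden white":
  position 27–28: garden white

1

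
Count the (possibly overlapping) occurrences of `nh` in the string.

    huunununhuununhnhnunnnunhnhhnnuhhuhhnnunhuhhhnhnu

Sliding a length-2 window over the 49 characters (48 positions):
  position 8–9: nh
  position 14–15: nh
  position 16–17: nh
  position 24–25: nh
  position 26–27: nh
  position 40–41: nh
  position 46–47: nh

7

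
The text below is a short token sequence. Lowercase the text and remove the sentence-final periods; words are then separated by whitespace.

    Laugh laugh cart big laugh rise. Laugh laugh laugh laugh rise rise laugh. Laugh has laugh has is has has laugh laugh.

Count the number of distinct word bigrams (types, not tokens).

12

22 tokens → 21 bigram windows in total.
Repeated bigrams (each contributes count−1 duplicates):
  laugh laugh: 6
  has laugh: 2
  laugh has: 2
  laugh rise: 2
  rise laugh: 2
9 duplicate windows → 21 − 9 = 12 distinct.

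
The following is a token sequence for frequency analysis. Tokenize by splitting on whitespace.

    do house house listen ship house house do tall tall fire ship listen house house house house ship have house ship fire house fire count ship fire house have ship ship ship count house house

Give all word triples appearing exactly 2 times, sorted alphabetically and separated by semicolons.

Trigram counts meeting the condition (exactly 2 times):
  house house house: 2
  ship fire house: 2

house house house; ship fire house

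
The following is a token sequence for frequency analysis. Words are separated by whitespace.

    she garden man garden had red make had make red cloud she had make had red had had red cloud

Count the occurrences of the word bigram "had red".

3

Scanning the 19 overlapping bigram windows for "had red":
  position 5–6: had red
  position 15–16: had red
  position 18–19: had red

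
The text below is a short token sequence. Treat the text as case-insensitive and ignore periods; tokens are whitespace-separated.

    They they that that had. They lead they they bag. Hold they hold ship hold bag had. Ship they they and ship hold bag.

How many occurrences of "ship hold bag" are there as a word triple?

Scanning the 22 overlapping trigram windows for "ship hold bag":
  position 14–16: ship hold bag
  position 22–24: ship hold bag

2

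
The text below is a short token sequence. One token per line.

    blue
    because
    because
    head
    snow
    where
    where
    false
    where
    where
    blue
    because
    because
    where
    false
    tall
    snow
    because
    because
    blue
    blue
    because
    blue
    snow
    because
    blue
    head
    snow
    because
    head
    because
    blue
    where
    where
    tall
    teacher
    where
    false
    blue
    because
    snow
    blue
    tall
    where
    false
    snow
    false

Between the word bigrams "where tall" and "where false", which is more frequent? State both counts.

"where tall": 1 occurrence
"where false": 4 occurrences

"where false" (4 vs 1)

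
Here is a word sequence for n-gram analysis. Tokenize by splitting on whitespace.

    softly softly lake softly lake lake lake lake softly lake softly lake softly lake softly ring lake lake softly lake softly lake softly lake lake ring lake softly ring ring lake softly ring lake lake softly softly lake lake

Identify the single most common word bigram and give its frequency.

"lake softly", 11 times

Bigram frequencies (highest first):
  lake softly: 11
  softly lake: 9
  lake lake: 7
  ring lake: 4
  softly ring: 3
  softly softly: 2
  … (2 more, each ≤ 1)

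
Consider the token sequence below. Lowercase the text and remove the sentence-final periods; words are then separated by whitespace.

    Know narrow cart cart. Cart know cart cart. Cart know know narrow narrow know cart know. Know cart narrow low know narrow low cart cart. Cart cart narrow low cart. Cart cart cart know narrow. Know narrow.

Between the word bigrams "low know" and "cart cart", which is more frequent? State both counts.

"low know": 1 occurrence
"cart cart": 10 occurrences

"cart cart" (10 vs 1)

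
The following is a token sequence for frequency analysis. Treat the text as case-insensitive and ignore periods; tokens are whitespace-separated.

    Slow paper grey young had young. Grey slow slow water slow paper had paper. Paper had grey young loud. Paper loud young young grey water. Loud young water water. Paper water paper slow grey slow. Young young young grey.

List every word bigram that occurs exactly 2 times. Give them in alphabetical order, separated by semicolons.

grey slow; grey young; loud young; paper had; slow paper; water paper

Bigram counts meeting the condition (exactly 2 times):
  grey slow: 2
  grey young: 2
  loud young: 2
  paper had: 2
  slow paper: 2
  water paper: 2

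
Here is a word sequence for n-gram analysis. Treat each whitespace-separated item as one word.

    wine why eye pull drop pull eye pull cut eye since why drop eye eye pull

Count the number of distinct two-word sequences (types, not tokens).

16 tokens → 15 bigram windows in total.
Repeated bigrams (each contributes count−1 duplicates):
  eye pull: 3
2 duplicate windows → 15 − 2 = 13 distinct.

13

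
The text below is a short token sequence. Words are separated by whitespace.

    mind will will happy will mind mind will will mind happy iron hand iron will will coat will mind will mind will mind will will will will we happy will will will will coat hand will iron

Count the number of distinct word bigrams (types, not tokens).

37 tokens → 36 bigram windows in total.
Repeated bigrams (each contributes count−1 duplicates):
  will will: 9
  mind will: 5
  will mind: 5
  happy will: 2
  will coat: 2
18 duplicate windows → 36 − 18 = 18 distinct.

18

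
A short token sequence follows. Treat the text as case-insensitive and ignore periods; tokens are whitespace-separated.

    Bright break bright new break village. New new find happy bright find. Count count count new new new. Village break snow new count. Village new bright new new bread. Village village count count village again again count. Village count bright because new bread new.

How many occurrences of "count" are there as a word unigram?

8

Scanning the 44 tokens for "count":
  position 13: count
  position 14: count
  position 15: count
  position 23: count
  position 32: count
  position 33: count
  position 37: count
  position 39: count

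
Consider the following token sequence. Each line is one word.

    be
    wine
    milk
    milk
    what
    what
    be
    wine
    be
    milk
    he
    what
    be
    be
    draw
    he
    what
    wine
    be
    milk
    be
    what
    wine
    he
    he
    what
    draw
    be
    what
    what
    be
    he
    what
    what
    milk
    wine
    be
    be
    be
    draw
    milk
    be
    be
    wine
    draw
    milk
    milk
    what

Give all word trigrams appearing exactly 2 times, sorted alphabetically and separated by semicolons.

be be draw; milk milk what; what what be; wine be milk

Trigram counts meeting the condition (exactly 2 times):
  be be draw: 2
  milk milk what: 2
  what what be: 2
  wine be milk: 2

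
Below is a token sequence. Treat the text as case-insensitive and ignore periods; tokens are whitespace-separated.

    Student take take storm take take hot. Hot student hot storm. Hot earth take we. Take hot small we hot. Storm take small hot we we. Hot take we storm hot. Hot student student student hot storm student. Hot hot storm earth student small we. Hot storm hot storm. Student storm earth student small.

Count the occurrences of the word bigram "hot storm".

6

Scanning the 53 overlapping bigram windows for "hot storm":
  position 10–11: hot storm
  position 20–21: hot storm
  position 36–37: hot storm
  position 40–41: hot storm
  position 46–47: hot storm
  position 48–49: hot storm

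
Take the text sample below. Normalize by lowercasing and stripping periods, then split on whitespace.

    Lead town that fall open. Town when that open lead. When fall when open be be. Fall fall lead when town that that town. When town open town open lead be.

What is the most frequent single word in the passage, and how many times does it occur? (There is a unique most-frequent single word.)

Unigram frequencies (highest first):
  town: 6
  open: 5
  when: 5
  lead: 4
  that: 4
  fall: 4
  … (1 more, each ≤ 3)

"town", 6 times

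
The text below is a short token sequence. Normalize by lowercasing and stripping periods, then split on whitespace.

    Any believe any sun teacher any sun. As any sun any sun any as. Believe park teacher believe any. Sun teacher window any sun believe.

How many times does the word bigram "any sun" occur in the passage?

Scanning the 24 overlapping bigram windows for "any sun":
  position 3–4: any sun
  position 6–7: any sun
  position 9–10: any sun
  position 11–12: any sun
  position 19–20: any sun
  position 23–24: any sun

6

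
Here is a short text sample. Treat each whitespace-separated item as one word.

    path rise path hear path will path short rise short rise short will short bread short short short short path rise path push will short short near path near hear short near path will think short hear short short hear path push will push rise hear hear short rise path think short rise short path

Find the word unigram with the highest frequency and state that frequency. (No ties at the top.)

Unigram frequencies (highest first):
  short: 17
  path: 11
  rise: 7
  hear: 6
  will: 5
  push: 3
  … (3 more, each ≤ 3)

"short", 17 times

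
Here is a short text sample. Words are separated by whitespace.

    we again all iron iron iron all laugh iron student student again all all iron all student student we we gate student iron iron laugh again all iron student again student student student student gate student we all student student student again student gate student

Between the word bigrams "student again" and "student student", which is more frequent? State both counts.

"student again": 3 occurrences
"student student": 7 occurrences

"student student" (7 vs 3)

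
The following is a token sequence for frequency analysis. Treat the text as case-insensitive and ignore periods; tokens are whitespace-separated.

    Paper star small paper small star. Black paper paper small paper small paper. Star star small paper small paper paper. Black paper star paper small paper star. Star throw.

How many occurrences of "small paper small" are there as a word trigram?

Scanning the 27 overlapping trigram windows for "small paper small":
  position 3–5: small paper small
  position 10–12: small paper small
  position 16–18: small paper small

3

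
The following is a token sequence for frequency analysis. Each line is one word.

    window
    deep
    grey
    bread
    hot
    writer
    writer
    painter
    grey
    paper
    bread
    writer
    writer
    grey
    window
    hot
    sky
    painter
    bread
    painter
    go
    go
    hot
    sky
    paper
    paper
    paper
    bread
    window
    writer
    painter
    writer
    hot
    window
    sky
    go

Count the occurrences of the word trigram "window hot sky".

1

Scanning the 34 overlapping trigram windows for "window hot sky":
  position 15–17: window hot sky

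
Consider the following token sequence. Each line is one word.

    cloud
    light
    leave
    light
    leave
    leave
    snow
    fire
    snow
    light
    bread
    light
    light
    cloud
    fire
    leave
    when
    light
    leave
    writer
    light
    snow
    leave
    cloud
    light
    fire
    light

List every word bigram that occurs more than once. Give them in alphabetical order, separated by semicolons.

cloud light; light leave

Bigram counts meeting the condition (more than once):
  cloud light: 2
  light leave: 3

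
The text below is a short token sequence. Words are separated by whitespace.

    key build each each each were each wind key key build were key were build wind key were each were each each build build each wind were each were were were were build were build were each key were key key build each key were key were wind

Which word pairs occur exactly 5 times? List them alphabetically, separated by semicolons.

key were; were each

Bigram counts meeting the condition (exactly 5 times):
  key were: 5
  were each: 5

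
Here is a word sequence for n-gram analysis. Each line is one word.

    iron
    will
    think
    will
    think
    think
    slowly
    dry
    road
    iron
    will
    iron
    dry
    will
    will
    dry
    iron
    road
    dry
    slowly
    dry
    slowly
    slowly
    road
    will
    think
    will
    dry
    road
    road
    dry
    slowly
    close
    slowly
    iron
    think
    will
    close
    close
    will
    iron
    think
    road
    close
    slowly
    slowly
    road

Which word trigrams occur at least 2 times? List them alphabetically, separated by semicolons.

Trigram counts meeting the condition (at least 2 times):
  road dry slowly: 2
  slowly slowly road: 2
  will think will: 2

road dry slowly; slowly slowly road; will think will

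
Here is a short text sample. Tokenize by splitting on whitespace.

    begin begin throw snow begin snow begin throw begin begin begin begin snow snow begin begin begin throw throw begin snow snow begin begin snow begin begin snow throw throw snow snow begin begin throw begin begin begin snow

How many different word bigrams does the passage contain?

39 tokens → 38 bigram windows in total.
Repeated bigrams (each contributes count−1 duplicates):
  begin begin: 11
  begin snow: 6
  snow begin: 6
  begin throw: 4
  snow snow: 3
  throw begin: 3
  throw snow: 2
  throw throw: 2
29 duplicate windows → 38 − 29 = 9 distinct.

9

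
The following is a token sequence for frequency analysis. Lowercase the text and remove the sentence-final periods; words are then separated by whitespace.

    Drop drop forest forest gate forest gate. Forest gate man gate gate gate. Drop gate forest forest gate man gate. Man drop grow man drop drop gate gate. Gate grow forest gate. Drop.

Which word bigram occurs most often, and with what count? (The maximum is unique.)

"forest gate", 5 times

Bigram frequencies (highest first):
  forest gate: 5
  gate gate: 4
  gate forest: 3
  gate man: 3
  drop drop: 2
  forest forest: 2
  … (9 more, each ≤ 2)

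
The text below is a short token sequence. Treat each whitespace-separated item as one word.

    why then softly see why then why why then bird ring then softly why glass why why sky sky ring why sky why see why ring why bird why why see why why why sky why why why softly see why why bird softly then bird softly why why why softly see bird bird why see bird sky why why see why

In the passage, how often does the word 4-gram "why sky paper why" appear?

Scanning the 59 overlapping 4-gram windows for "why sky paper why":
  (none found)

0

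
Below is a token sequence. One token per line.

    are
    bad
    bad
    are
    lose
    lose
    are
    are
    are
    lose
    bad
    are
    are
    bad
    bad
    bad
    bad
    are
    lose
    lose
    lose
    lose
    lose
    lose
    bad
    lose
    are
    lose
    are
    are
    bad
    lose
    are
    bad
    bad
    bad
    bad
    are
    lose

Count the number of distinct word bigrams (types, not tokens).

9

39 tokens → 38 bigram windows in total.
Repeated bigrams (each contributes count−1 duplicates):
  bad bad: 7
  lose lose: 6
  are lose: 5
  are are: 4
  are bad: 4
  bad are: 4
  lose are: 4
  bad lose: 2
  … (1 more repeated)
29 duplicate windows → 38 − 29 = 9 distinct.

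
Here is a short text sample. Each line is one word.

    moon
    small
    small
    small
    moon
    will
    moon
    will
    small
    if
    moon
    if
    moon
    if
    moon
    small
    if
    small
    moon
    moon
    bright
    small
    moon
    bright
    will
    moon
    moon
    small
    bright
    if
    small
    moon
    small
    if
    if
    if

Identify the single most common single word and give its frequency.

Unigram frequencies (highest first):
  moon: 12
  small: 10
  if: 8
  will: 3
  bright: 3

"moon", 12 times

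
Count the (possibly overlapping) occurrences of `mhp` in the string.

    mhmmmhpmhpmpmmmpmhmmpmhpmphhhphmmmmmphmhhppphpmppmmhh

3

Sliding a length-3 window over the 53 characters (51 positions):
  position 5–7: mhp
  position 8–10: mhp
  position 22–24: mhp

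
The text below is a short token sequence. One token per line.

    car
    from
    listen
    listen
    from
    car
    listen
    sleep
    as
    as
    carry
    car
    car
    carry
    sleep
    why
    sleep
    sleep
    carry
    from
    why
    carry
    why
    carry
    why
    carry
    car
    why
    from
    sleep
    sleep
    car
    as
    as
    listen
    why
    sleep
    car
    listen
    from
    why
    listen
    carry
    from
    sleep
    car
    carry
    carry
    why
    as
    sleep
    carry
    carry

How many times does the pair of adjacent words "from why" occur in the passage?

Scanning the 52 overlapping bigram windows for "from why":
  position 20–21: from why
  position 40–41: from why

2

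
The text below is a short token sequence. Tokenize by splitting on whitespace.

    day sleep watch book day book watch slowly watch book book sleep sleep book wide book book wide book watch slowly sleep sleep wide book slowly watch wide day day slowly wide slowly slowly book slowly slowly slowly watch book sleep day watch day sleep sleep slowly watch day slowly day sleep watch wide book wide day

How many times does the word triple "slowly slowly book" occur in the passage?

1

Scanning the 55 overlapping trigram windows for "slowly slowly book":
  position 33–35: slowly slowly book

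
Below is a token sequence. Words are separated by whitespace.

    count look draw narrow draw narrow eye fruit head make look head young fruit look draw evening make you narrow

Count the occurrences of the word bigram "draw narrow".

2

Scanning the 19 overlapping bigram windows for "draw narrow":
  position 3–4: draw narrow
  position 5–6: draw narrow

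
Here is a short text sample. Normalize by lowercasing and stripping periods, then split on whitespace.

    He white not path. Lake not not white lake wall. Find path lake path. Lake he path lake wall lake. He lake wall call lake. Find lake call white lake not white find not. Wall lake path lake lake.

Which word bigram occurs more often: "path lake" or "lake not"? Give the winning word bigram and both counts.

"path lake": 5 occurrences
"lake not": 2 occurrences

"path lake" (5 vs 2)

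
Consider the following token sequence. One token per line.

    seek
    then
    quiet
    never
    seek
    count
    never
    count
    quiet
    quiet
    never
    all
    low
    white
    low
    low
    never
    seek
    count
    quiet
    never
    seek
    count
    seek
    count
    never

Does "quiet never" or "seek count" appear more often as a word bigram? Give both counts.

"quiet never": 3 occurrences
"seek count": 4 occurrences

"seek count" (4 vs 3)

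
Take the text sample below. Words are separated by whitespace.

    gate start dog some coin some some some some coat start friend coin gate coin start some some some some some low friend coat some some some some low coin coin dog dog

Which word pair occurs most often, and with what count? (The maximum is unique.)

Bigram frequencies (highest first):
  some some: 10
  some low: 2
  gate start: 1
  start dog: 1
  dog some: 1
  some coin: 1
  … (16 more, each ≤ 1)

"some some", 10 times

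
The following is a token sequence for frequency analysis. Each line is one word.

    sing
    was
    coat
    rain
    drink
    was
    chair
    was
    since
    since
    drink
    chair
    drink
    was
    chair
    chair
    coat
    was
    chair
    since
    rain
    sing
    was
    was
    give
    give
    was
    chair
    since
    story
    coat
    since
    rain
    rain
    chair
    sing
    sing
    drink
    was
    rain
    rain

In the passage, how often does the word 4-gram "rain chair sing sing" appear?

1

Scanning the 38 overlapping 4-gram windows for "rain chair sing sing":
  position 34–37: rain chair sing sing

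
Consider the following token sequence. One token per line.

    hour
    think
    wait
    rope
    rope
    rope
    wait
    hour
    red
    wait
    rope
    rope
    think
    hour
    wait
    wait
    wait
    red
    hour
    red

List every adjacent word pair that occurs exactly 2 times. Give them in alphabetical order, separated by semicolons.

hour red; wait rope; wait wait

Bigram counts meeting the condition (exactly 2 times):
  hour red: 2
  wait rope: 2
  wait wait: 2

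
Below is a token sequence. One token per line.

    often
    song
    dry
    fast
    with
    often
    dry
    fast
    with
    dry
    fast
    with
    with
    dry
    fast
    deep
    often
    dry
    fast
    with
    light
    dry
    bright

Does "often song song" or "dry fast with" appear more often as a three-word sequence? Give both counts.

"dry fast with" (4 vs 0)

"often song song": 0 occurrences
"dry fast with": 4 occurrences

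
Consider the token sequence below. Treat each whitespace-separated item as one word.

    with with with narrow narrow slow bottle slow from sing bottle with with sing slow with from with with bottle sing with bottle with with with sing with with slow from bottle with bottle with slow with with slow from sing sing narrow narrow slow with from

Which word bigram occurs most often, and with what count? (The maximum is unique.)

Bigram frequencies (highest first):
  with with: 8
  bottle with: 4
  slow from: 3
  slow with: 3
  with bottle: 3
  with slow: 3
  … (16 more, each ≤ 2)

"with with", 8 times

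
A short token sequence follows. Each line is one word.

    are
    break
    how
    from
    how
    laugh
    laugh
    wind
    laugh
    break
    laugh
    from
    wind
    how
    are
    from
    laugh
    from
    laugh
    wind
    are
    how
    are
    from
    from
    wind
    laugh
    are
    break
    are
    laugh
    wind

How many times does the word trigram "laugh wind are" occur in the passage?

Scanning the 30 overlapping trigram windows for "laugh wind are":
  position 19–21: laugh wind are

1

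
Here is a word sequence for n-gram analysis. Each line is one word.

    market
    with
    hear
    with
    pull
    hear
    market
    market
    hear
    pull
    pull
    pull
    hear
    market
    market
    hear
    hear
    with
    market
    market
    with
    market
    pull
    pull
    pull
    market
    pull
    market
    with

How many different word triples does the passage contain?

29 tokens → 27 trigram windows in total.
Repeated trigrams (each contributes count−1 duplicates):
  hear market market: 2
  market market hear: 2
  pull hear market: 2
  pull pull pull: 2
4 duplicate windows → 27 − 4 = 23 distinct.

23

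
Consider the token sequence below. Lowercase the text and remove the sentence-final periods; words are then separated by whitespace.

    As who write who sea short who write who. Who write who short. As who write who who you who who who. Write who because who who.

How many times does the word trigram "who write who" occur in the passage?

5

Scanning the 25 overlapping trigram windows for "who write who":
  position 2–4: who write who
  position 7–9: who write who
  position 10–12: who write who
  position 15–17: who write who
  position 22–24: who write who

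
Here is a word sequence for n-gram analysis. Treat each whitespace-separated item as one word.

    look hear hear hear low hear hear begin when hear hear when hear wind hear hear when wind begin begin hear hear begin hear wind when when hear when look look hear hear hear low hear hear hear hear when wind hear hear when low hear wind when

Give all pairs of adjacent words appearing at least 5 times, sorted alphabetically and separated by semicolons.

Bigram counts meeting the condition (at least 5 times):
  hear hear: 12
  hear when: 5

hear hear; hear when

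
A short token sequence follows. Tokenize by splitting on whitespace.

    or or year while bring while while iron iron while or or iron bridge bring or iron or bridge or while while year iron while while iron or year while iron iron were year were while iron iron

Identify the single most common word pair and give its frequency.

Bigram frequencies (highest first):
  while iron: 4
  while while: 3
  iron iron: 3
  or or: 2
  or year: 2
  year while: 2
  … (18 more, each ≤ 2)

"while iron", 4 times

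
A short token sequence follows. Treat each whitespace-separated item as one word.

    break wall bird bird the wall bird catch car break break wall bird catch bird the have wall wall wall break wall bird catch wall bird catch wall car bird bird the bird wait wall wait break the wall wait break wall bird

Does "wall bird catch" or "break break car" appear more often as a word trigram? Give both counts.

"wall bird catch": 4 occurrences
"break break car": 0 occurrences

"wall bird catch" (4 vs 0)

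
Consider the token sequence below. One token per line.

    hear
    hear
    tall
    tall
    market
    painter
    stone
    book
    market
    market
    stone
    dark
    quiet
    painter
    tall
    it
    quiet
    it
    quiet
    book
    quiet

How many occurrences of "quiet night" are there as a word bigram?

Scanning the 20 overlapping bigram windows for "quiet night":
  (none found)

0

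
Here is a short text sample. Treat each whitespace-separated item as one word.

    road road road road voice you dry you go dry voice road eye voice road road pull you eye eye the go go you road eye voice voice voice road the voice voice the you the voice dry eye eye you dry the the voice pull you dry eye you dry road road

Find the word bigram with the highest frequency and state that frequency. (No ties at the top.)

Bigram frequencies (highest first):
  road road: 5
  you dry: 4
  voice road: 3
  voice voice: 3
  the voice: 3
  road eye: 2
  … (27 more, each ≤ 2)

"road road", 5 times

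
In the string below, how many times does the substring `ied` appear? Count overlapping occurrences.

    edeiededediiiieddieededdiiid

Sliding a length-3 window over the 28 characters (26 positions):
  position 4–6: ied
  position 14–16: ied

2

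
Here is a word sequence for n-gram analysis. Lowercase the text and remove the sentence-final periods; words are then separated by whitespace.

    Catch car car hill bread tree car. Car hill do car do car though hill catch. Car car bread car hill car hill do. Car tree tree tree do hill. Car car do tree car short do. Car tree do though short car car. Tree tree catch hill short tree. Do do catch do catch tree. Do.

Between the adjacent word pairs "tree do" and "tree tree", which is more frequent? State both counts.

"tree do" (4 vs 3)

"tree do": 4 occurrences
"tree tree": 3 occurrences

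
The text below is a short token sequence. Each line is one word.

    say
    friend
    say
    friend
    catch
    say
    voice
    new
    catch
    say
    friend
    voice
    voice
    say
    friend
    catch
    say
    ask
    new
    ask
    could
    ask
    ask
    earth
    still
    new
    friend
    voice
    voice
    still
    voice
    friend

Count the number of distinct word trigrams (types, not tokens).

27

32 tokens → 30 trigram windows in total.
Repeated trigrams (each contributes count−1 duplicates):
  friend catch say: 2
  friend voice voice: 2
  say friend catch: 2
3 duplicate windows → 30 − 3 = 27 distinct.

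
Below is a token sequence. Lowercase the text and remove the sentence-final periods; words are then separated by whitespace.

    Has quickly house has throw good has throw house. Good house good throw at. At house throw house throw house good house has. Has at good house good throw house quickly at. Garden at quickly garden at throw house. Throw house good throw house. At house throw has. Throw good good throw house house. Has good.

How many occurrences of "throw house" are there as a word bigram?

8

Scanning the 55 overlapping bigram windows for "throw house":
  position 8–9: throw house
  position 17–18: throw house
  position 19–20: throw house
  position 29–30: throw house
  position 38–39: throw house
  position 40–41: throw house
  position 43–44: throw house
  position 52–53: throw house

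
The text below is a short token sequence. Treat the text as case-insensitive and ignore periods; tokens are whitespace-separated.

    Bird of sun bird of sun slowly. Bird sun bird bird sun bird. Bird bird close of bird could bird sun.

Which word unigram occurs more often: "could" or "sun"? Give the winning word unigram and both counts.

"could": 1 occurrence
"sun": 5 occurrences

"sun" (5 vs 1)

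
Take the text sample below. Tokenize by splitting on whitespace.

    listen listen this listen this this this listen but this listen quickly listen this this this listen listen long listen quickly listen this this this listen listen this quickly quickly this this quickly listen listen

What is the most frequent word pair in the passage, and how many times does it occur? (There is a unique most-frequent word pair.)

"this this", 7 times

Bigram frequencies (highest first):
  this this: 7
  listen this: 5
  this listen: 5
  listen listen: 4
  quickly listen: 3
  listen quickly: 2
  … (7 more, each ≤ 2)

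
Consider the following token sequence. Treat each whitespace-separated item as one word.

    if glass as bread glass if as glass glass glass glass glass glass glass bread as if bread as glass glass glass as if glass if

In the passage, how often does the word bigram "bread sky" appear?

0

Scanning the 25 overlapping bigram windows for "bread sky":
  (none found)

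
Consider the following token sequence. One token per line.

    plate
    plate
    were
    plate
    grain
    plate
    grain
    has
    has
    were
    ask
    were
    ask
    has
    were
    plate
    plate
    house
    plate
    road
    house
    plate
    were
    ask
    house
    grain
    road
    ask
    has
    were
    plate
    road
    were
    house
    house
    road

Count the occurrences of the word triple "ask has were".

2

Scanning the 34 overlapping trigram windows for "ask has were":
  position 13–15: ask has were
  position 28–30: ask has were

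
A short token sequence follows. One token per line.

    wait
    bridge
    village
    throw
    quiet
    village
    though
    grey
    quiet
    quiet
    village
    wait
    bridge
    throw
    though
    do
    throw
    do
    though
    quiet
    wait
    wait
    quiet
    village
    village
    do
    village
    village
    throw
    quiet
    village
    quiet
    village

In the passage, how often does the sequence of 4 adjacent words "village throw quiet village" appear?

2

Scanning the 30 overlapping 4-gram windows for "village throw quiet village":
  position 3–6: village throw quiet village
  position 28–31: village throw quiet village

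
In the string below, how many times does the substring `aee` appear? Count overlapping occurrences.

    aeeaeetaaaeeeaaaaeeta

Sliding a length-3 window over the 21 characters (19 positions):
  position 1–3: aee
  position 4–6: aee
  position 10–12: aee
  position 17–19: aee

4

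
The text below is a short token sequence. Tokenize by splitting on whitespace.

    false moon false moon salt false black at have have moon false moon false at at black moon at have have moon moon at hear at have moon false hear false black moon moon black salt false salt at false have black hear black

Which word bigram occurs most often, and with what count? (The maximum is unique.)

Bigram frequencies (highest first):
  moon false: 4
  false moon: 3
  at have: 3
  have moon: 3
  salt false: 2
  false black: 2
  … (22 more, each ≤ 2)

"moon false", 4 times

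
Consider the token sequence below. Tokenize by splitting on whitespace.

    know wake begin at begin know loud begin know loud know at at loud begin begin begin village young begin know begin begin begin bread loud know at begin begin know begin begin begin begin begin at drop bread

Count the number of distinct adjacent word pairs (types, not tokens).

20

39 tokens → 38 bigram windows in total.
Repeated bigrams (each contributes count−1 duplicates):
  begin begin: 9
  begin know: 4
  at begin: 2
  begin at: 2
  know at: 2
  know begin: 2
  know loud: 2
  loud begin: 2
  … (1 more repeated)
18 duplicate windows → 38 − 18 = 20 distinct.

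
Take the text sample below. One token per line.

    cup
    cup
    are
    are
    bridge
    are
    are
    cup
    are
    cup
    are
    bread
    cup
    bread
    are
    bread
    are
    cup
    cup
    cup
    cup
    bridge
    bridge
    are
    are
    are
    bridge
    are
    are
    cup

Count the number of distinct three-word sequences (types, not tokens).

21

30 tokens → 28 trigram windows in total.
Repeated trigrams (each contributes count−1 duplicates):
  bridge are are: 3
  are are bridge: 2
  are are cup: 2
  are bridge are: 2
  are cup are: 2
  cup cup cup: 2
7 duplicate windows → 28 − 7 = 21 distinct.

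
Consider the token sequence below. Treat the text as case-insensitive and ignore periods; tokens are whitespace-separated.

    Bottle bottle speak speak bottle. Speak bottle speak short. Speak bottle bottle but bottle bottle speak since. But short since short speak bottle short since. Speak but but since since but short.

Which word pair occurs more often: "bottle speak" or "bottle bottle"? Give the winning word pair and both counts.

"bottle speak": 4 occurrences
"bottle bottle": 3 occurrences

"bottle speak" (4 vs 3)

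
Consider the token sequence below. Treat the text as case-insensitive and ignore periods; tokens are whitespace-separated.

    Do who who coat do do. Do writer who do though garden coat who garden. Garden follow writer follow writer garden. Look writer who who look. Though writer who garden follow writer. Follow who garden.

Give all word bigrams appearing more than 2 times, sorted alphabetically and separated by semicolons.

follow writer; who garden; writer who

Bigram counts meeting the condition (more than 2 times):
  follow writer: 3
  who garden: 3
  writer who: 3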